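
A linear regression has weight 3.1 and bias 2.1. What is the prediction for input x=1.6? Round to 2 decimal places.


y = 3.1 * 1.6 + (2.1)
= 4.96 + (2.1)
= 7.06

7.06


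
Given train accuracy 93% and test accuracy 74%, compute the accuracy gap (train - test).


Gap = train_accuracy - test_accuracy
= 93 - 74
= 19%
This gap suggests the model is overfitting.

19


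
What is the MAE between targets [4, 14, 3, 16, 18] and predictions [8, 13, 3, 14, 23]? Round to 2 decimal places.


Absolute errors: [4, 1, 0, 2, 5]
Sum of absolute errors = 12
MAE = 12 / 5 = 2.40

2.40


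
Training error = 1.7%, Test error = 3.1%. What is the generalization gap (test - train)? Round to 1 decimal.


Generalization gap = test_error - train_error
= 3.1 - 1.7
= 1.4%
A small gap suggests good generalization.

1.4


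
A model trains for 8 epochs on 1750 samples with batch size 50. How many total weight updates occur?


Iterations per epoch = 1750 / 50 = 35
Total updates = iterations_per_epoch * epochs
= 35 * 8
= 280

280


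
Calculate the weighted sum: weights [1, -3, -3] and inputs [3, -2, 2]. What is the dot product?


Element-wise products:
1 * 3 = 3
-3 * -2 = 6
-3 * 2 = -6
Sum = 3 + 6 + -6
= 3

3


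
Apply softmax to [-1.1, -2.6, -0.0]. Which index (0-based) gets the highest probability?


Softmax is a monotonic transformation, so it preserves the argmax.
We need to find the index of the maximum logit.
Index 0: -1.1
Index 1: -2.6
Index 2: -0.0
Maximum logit = -0.0 at index 2

2


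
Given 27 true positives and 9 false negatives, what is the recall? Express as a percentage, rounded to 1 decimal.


Recall = TP / (TP + FN) * 100
= 27 / (27 + 9)
= 27 / 36
= 0.75
= 75.0%

75.0


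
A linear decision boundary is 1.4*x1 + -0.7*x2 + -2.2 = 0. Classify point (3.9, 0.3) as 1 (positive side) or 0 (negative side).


Compute 1.4 * 3.9 + -0.7 * 0.3 + -2.2
= 5.46 + -0.21 + -2.2
= 3.05
Since 3.05 >= 0, the point is on the positive side.

1


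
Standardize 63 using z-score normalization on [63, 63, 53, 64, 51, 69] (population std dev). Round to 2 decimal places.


Mean = (63 + 63 + 53 + 64 + 51 + 69) / 6 = 60.5
Variance = sum((x_i - mean)^2) / n = 40.5833
Std = sqrt(40.5833) = 6.3705
Z = (x - mean) / std
= (63 - 60.5) / 6.3705
= 2.5 / 6.3705
= 0.39

0.39


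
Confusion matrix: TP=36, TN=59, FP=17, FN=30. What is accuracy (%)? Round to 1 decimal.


Accuracy = (TP + TN) / (TP + TN + FP + FN) * 100
= (36 + 59) / (36 + 59 + 17 + 30)
= 95 / 142
= 0.669
= 66.9%

66.9


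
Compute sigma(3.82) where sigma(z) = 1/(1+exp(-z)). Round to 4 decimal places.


sigmoid(z) = 1 / (1 + exp(-z))
exp(-(3.82)) = exp(-3.82) = 0.0219
1 + 0.0219 = 1.0219
1 / 1.0219 = 0.9785

0.9785


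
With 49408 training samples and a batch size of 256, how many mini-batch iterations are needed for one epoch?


Iterations per epoch = dataset_size / batch_size
= 49408 / 256
= 193

193


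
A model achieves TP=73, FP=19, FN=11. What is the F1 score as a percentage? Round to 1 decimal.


Precision = TP / (TP + FP) = 73 / 92 = 0.7935
Recall = TP / (TP + FN) = 73 / 84 = 0.869
F1 = 2 * P * R / (P + R)
= 2 * 0.7935 * 0.869 / (0.7935 + 0.869)
= 1.3791 / 1.6625
= 0.8295
As percentage: 83.0%

83.0


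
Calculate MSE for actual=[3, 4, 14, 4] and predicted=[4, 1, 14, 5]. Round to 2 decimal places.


Differences: [-1, 3, 0, -1]
Squared errors: [1, 9, 0, 1]
Sum of squared errors = 11
MSE = 11 / 4 = 2.75

2.75


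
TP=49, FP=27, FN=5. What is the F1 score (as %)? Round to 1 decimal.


Precision = TP / (TP + FP) = 49 / 76 = 0.6447
Recall = TP / (TP + FN) = 49 / 54 = 0.9074
F1 = 2 * P * R / (P + R)
= 2 * 0.6447 * 0.9074 / (0.6447 + 0.9074)
= 1.1701 / 1.5521
= 0.7538
As percentage: 75.4%

75.4


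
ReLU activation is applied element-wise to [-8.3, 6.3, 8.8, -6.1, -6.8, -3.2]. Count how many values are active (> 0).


ReLU(x) = max(0, x) for each element:
ReLU(-8.3) = 0
ReLU(6.3) = 6.3
ReLU(8.8) = 8.8
ReLU(-6.1) = 0
ReLU(-6.8) = 0
ReLU(-3.2) = 0
Active neurons (>0): 2

2


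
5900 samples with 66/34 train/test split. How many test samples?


Train samples = 5900 * 66% = 3894
Test samples = 5900 - 3894
= 2006

2006


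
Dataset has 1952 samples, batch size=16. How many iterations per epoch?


Iterations per epoch = dataset_size / batch_size
= 1952 / 16
= 122

122


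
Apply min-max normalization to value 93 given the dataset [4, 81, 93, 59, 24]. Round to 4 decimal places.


Min = 4, Max = 93
Range = 93 - 4 = 89
Scaled = (x - min) / (max - min)
= (93 - 4) / 89
= 89 / 89
= 1.0000

1.0000


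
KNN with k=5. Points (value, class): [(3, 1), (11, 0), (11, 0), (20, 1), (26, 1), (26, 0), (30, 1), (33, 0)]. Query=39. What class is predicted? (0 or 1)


Distances from query 39:
Point 33 (class 0): distance = 6
Point 30 (class 1): distance = 9
Point 26 (class 0): distance = 13
Point 26 (class 1): distance = 13
Point 20 (class 1): distance = 19
K=5 nearest neighbors: classes = [0, 1, 0, 1, 1]
Votes for class 1: 3 / 5
Majority vote => class 1

1


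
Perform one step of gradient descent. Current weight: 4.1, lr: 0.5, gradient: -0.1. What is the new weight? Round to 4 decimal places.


w_new = w_old - lr * gradient
= 4.1 - 0.5 * -0.1
= 4.1 - (-0.05)
= 4.1500

4.1500


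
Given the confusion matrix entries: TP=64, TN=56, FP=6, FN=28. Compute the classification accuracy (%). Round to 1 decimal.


Accuracy = (TP + TN) / (TP + TN + FP + FN) * 100
= (64 + 56) / (64 + 56 + 6 + 28)
= 120 / 154
= 0.7792
= 77.9%

77.9


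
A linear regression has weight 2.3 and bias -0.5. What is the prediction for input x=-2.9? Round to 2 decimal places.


y = 2.3 * -2.9 + (-0.5)
= -6.67 + (-0.5)
= -7.17

-7.17


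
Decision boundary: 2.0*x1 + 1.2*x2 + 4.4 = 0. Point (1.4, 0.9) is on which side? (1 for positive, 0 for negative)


Compute 2.0 * 1.4 + 1.2 * 0.9 + 4.4
= 2.8 + 1.08 + 4.4
= 8.28
Since 8.28 >= 0, the point is on the positive side.

1


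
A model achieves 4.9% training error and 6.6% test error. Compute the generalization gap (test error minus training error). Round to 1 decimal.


Generalization gap = test_error - train_error
= 6.6 - 4.9
= 1.7%
A small gap suggests good generalization.

1.7


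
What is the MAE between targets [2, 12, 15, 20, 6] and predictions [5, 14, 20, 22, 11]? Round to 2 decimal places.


Absolute errors: [3, 2, 5, 2, 5]
Sum of absolute errors = 17
MAE = 17 / 5 = 3.40

3.40


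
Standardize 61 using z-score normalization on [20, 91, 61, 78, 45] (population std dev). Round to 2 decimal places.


Mean = (20 + 91 + 61 + 78 + 45) / 5 = 59.0
Variance = sum((x_i - mean)^2) / n = 621.2
Std = sqrt(621.2) = 24.9239
Z = (x - mean) / std
= (61 - 59.0) / 24.9239
= 2.0 / 24.9239
= 0.08

0.08


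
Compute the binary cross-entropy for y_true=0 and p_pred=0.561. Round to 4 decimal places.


For y=0: Loss = -log(1-p)
= -log(1 - 0.561)
= -log(0.439)
= -(-0.8233)
= 0.8233

0.8233


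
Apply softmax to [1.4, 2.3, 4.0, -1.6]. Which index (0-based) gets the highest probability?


Softmax is a monotonic transformation, so it preserves the argmax.
We need to find the index of the maximum logit.
Index 0: 1.4
Index 1: 2.3
Index 2: 4.0
Index 3: -1.6
Maximum logit = 4.0 at index 2

2


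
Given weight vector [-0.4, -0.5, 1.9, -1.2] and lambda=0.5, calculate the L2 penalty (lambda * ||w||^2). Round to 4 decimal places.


Squaring each weight:
(-0.4)^2 = 0.16
(-0.5)^2 = 0.25
1.9^2 = 3.61
(-1.2)^2 = 1.44
Sum of squares = 5.46
Penalty = 0.5 * 5.46 = 2.7300

2.7300


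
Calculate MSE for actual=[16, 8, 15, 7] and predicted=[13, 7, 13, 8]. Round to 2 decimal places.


Differences: [3, 1, 2, -1]
Squared errors: [9, 1, 4, 1]
Sum of squared errors = 15
MSE = 15 / 4 = 3.75

3.75


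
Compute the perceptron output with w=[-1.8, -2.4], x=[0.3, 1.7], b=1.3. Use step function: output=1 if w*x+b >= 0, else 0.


z = w . x + b
= -1.8*0.3 + -2.4*1.7 + 1.3
= -0.54 + -4.08 + 1.3
= -4.62 + 1.3
= -3.32
Since z = -3.32 < 0, output = 0

0


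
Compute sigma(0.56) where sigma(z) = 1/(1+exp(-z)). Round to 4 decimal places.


sigmoid(z) = 1 / (1 + exp(-z))
exp(-(0.56)) = exp(-0.56) = 0.5712
1 + 0.5712 = 1.5712
1 / 1.5712 = 0.6365

0.6365


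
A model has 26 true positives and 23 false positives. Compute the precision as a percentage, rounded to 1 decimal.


Precision = TP / (TP + FP) * 100
= 26 / (26 + 23)
= 26 / 49
= 0.5306
= 53.1%

53.1


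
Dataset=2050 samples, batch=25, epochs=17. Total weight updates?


Iterations per epoch = 2050 / 25 = 82
Total updates = iterations_per_epoch * epochs
= 82 * 17
= 1394

1394


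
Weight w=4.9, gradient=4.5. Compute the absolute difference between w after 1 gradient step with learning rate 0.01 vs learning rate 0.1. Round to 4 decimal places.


With lr=0.01: w_new = 4.9 - 0.01 * 4.5 = 4.855
With lr=0.1: w_new = 4.9 - 0.1 * 4.5 = 4.45
Absolute difference = |4.855 - 4.45|
= 0.4050

0.4050


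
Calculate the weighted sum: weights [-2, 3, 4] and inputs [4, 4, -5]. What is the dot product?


Element-wise products:
-2 * 4 = -8
3 * 4 = 12
4 * -5 = -20
Sum = -8 + 12 + -20
= -16

-16


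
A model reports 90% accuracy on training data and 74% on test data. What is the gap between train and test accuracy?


Gap = train_accuracy - test_accuracy
= 90 - 74
= 16%
This gap suggests the model is overfitting.

16


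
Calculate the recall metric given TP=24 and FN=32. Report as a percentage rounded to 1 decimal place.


Recall = TP / (TP + FN) * 100
= 24 / (24 + 32)
= 24 / 56
= 0.4286
= 42.9%

42.9


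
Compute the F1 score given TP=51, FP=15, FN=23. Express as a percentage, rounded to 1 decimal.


Precision = TP / (TP + FP) = 51 / 66 = 0.7727
Recall = TP / (TP + FN) = 51 / 74 = 0.6892
F1 = 2 * P * R / (P + R)
= 2 * 0.7727 * 0.6892 / (0.7727 + 0.6892)
= 1.0651 / 1.4619
= 0.7286
As percentage: 72.9%

72.9


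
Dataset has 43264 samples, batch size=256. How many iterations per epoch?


Iterations per epoch = dataset_size / batch_size
= 43264 / 256
= 169

169


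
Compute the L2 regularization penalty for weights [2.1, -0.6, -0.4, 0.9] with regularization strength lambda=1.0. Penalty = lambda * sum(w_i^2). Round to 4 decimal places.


Squaring each weight:
2.1^2 = 4.41
(-0.6)^2 = 0.36
(-0.4)^2 = 0.16
0.9^2 = 0.81
Sum of squares = 5.74
Penalty = 1.0 * 5.74 = 5.7400

5.7400


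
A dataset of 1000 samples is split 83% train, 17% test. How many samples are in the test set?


Train samples = 1000 * 83% = 830
Test samples = 1000 - 830
= 170

170


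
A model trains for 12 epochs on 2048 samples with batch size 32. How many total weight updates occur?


Iterations per epoch = 2048 / 32 = 64
Total updates = iterations_per_epoch * epochs
= 64 * 12
= 768

768


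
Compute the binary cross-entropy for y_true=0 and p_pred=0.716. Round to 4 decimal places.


For y=0: Loss = -log(1-p)
= -log(1 - 0.716)
= -log(0.284)
= -(-1.2588)
= 1.2588

1.2588


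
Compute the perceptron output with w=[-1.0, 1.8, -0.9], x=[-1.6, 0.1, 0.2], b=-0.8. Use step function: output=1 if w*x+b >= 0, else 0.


z = w . x + b
= -1.0*-1.6 + 1.8*0.1 + -0.9*0.2 + -0.8
= 1.6 + 0.18 + -0.18 + -0.8
= 1.6 + -0.8
= 0.8
Since z = 0.8 >= 0, output = 1

1


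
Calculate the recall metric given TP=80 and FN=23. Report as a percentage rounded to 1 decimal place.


Recall = TP / (TP + FN) * 100
= 80 / (80 + 23)
= 80 / 103
= 0.7767
= 77.7%

77.7


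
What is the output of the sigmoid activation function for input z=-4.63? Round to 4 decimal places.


sigmoid(z) = 1 / (1 + exp(-z))
exp(-(-4.63)) = exp(4.63) = 102.5141
1 + 102.5141 = 103.5141
1 / 103.5141 = 0.0097

0.0097


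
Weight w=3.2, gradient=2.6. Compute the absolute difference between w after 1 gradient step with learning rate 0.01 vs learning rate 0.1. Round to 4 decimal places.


With lr=0.01: w_new = 3.2 - 0.01 * 2.6 = 3.174
With lr=0.1: w_new = 3.2 - 0.1 * 2.6 = 2.94
Absolute difference = |3.174 - 2.94|
= 0.2340

0.2340


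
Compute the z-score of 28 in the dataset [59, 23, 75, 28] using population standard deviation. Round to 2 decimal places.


Mean = (59 + 23 + 75 + 28) / 4 = 46.25
Variance = sum((x_i - mean)^2) / n = 465.6875
Std = sqrt(465.6875) = 21.5798
Z = (x - mean) / std
= (28 - 46.25) / 21.5798
= -18.25 / 21.5798
= -0.85

-0.85


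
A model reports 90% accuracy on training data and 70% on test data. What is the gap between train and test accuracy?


Gap = train_accuracy - test_accuracy
= 90 - 70
= 20%
This gap suggests the model is overfitting.

20


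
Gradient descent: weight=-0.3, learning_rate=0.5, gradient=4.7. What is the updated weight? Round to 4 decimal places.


w_new = w_old - lr * gradient
= -0.3 - 0.5 * 4.7
= -0.3 - (2.35)
= -2.6500

-2.6500


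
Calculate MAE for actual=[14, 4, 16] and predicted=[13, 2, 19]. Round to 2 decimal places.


Absolute errors: [1, 2, 3]
Sum of absolute errors = 6
MAE = 6 / 3 = 2.00

2.00


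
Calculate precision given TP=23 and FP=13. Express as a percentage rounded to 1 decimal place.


Precision = TP / (TP + FP) * 100
= 23 / (23 + 13)
= 23 / 36
= 0.6389
= 63.9%

63.9


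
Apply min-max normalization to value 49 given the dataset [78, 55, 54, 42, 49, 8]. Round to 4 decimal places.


Min = 8, Max = 78
Range = 78 - 8 = 70
Scaled = (x - min) / (max - min)
= (49 - 8) / 70
= 41 / 70
= 0.5857

0.5857


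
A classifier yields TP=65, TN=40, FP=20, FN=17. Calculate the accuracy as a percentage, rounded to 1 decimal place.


Accuracy = (TP + TN) / (TP + TN + FP + FN) * 100
= (65 + 40) / (65 + 40 + 20 + 17)
= 105 / 142
= 0.7394
= 73.9%

73.9


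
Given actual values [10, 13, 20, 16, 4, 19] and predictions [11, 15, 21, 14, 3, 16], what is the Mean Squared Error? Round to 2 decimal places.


Differences: [-1, -2, -1, 2, 1, 3]
Squared errors: [1, 4, 1, 4, 1, 9]
Sum of squared errors = 20
MSE = 20 / 6 = 3.33

3.33


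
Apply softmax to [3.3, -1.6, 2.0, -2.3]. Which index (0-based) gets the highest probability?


Softmax is a monotonic transformation, so it preserves the argmax.
We need to find the index of the maximum logit.
Index 0: 3.3
Index 1: -1.6
Index 2: 2.0
Index 3: -2.3
Maximum logit = 3.3 at index 0

0


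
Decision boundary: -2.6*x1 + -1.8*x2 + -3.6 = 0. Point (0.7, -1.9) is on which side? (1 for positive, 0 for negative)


Compute -2.6 * 0.7 + -1.8 * -1.9 + -3.6
= -1.82 + 3.42 + -3.6
= -2.0
Since -2.0 < 0, the point is on the negative side.

0


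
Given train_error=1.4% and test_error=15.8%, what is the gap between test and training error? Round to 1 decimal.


Generalization gap = test_error - train_error
= 15.8 - 1.4
= 14.4%
A large gap suggests overfitting.

14.4


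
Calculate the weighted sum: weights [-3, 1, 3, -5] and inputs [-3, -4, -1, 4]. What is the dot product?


Element-wise products:
-3 * -3 = 9
1 * -4 = -4
3 * -1 = -3
-5 * 4 = -20
Sum = 9 + -4 + -3 + -20
= -18

-18


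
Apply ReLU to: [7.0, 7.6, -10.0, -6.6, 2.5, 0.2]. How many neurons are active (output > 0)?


ReLU(x) = max(0, x) for each element:
ReLU(7.0) = 7.0
ReLU(7.6) = 7.6
ReLU(-10.0) = 0
ReLU(-6.6) = 0
ReLU(2.5) = 2.5
ReLU(0.2) = 0.2
Active neurons (>0): 4

4


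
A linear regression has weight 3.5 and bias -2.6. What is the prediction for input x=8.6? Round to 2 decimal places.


y = 3.5 * 8.6 + (-2.6)
= 30.1 + (-2.6)
= 27.50

27.50


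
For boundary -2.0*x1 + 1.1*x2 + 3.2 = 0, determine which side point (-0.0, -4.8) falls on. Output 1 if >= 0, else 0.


Compute -2.0 * -0.0 + 1.1 * -4.8 + 3.2
= 0.0 + -5.28 + 3.2
= -2.08
Since -2.08 < 0, the point is on the negative side.

0


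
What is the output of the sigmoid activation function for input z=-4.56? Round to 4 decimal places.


sigmoid(z) = 1 / (1 + exp(-z))
exp(-(-4.56)) = exp(4.56) = 95.5835
1 + 95.5835 = 96.5835
1 / 96.5835 = 0.0104

0.0104


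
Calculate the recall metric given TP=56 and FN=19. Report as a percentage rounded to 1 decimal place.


Recall = TP / (TP + FN) * 100
= 56 / (56 + 19)
= 56 / 75
= 0.7467
= 74.7%

74.7


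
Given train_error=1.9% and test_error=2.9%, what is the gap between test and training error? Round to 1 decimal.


Generalization gap = test_error - train_error
= 2.9 - 1.9
= 1.0%
A small gap suggests good generalization.

1.0


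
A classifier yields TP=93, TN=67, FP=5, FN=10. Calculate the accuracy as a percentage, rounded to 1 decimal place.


Accuracy = (TP + TN) / (TP + TN + FP + FN) * 100
= (93 + 67) / (93 + 67 + 5 + 10)
= 160 / 175
= 0.9143
= 91.4%

91.4


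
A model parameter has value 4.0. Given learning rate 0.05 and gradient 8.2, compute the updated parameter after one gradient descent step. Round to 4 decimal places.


w_new = w_old - lr * gradient
= 4.0 - 0.05 * 8.2
= 4.0 - (0.41)
= 3.5900

3.5900


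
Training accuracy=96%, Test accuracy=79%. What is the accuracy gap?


Gap = train_accuracy - test_accuracy
= 96 - 79
= 17%
This gap suggests the model is overfitting.

17


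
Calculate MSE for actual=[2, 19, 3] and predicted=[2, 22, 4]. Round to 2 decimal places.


Differences: [0, -3, -1]
Squared errors: [0, 9, 1]
Sum of squared errors = 10
MSE = 10 / 3 = 3.33

3.33


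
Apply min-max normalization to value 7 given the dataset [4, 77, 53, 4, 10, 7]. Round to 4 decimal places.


Min = 4, Max = 77
Range = 77 - 4 = 73
Scaled = (x - min) / (max - min)
= (7 - 4) / 73
= 3 / 73
= 0.0411

0.0411


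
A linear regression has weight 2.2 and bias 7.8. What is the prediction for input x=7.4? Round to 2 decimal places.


y = 2.2 * 7.4 + (7.8)
= 16.28 + (7.8)
= 24.08

24.08


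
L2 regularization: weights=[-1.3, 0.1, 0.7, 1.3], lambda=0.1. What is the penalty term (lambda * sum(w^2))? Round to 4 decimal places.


Squaring each weight:
(-1.3)^2 = 1.69
0.1^2 = 0.01
0.7^2 = 0.49
1.3^2 = 1.69
Sum of squares = 3.88
Penalty = 0.1 * 3.88 = 0.3880

0.3880


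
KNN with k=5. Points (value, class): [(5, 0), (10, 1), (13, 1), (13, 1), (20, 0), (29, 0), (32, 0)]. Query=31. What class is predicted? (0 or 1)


Distances from query 31:
Point 32 (class 0): distance = 1
Point 29 (class 0): distance = 2
Point 20 (class 0): distance = 11
Point 13 (class 1): distance = 18
Point 13 (class 1): distance = 18
K=5 nearest neighbors: classes = [0, 0, 0, 1, 1]
Votes for class 1: 2 / 5
Majority vote => class 0

0


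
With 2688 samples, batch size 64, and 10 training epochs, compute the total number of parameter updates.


Iterations per epoch = 2688 / 64 = 42
Total updates = iterations_per_epoch * epochs
= 42 * 10
= 420

420


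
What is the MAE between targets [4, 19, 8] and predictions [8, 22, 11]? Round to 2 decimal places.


Absolute errors: [4, 3, 3]
Sum of absolute errors = 10
MAE = 10 / 3 = 3.33

3.33


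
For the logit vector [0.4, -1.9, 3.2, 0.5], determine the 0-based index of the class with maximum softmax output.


Softmax is a monotonic transformation, so it preserves the argmax.
We need to find the index of the maximum logit.
Index 0: 0.4
Index 1: -1.9
Index 2: 3.2
Index 3: 0.5
Maximum logit = 3.2 at index 2

2


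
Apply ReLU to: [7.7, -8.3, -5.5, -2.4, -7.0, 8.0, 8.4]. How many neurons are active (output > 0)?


ReLU(x) = max(0, x) for each element:
ReLU(7.7) = 7.7
ReLU(-8.3) = 0
ReLU(-5.5) = 0
ReLU(-2.4) = 0
ReLU(-7.0) = 0
ReLU(8.0) = 8.0
ReLU(8.4) = 8.4
Active neurons (>0): 3

3


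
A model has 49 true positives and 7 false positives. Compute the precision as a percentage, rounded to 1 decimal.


Precision = TP / (TP + FP) * 100
= 49 / (49 + 7)
= 49 / 56
= 0.875
= 87.5%

87.5


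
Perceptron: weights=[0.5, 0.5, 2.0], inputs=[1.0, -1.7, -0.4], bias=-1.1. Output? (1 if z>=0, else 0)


z = w . x + b
= 0.5*1.0 + 0.5*-1.7 + 2.0*-0.4 + -1.1
= 0.5 + -0.85 + -0.8 + -1.1
= -1.15 + -1.1
= -2.25
Since z = -2.25 < 0, output = 0

0


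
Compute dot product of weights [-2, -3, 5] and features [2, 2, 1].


Element-wise products:
-2 * 2 = -4
-3 * 2 = -6
5 * 1 = 5
Sum = -4 + -6 + 5
= -5

-5


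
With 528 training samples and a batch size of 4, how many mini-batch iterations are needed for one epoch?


Iterations per epoch = dataset_size / batch_size
= 528 / 4
= 132

132


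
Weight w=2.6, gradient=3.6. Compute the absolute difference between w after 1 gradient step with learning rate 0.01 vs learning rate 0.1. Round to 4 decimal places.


With lr=0.01: w_new = 2.6 - 0.01 * 3.6 = 2.564
With lr=0.1: w_new = 2.6 - 0.1 * 3.6 = 2.24
Absolute difference = |2.564 - 2.24|
= 0.3240

0.3240


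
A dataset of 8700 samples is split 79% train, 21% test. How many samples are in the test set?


Train samples = 8700 * 79% = 6873
Test samples = 8700 - 6873
= 1827

1827


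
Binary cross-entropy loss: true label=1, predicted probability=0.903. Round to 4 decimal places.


For y=1: Loss = -log(p)
= -log(0.903)
= -(-0.102)
= 0.1020

0.1020


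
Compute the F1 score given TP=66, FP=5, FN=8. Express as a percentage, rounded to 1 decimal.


Precision = TP / (TP + FP) = 66 / 71 = 0.9296
Recall = TP / (TP + FN) = 66 / 74 = 0.8919
F1 = 2 * P * R / (P + R)
= 2 * 0.9296 * 0.8919 / (0.9296 + 0.8919)
= 1.6582 / 1.8215
= 0.9103
As percentage: 91.0%

91.0


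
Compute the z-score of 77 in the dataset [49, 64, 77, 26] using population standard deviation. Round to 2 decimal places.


Mean = (49 + 64 + 77 + 26) / 4 = 54.0
Variance = sum((x_i - mean)^2) / n = 359.5
Std = sqrt(359.5) = 18.9605
Z = (x - mean) / std
= (77 - 54.0) / 18.9605
= 23.0 / 18.9605
= 1.21

1.21


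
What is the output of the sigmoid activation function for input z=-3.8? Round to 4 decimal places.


sigmoid(z) = 1 / (1 + exp(-z))
exp(-(-3.8)) = exp(3.8) = 44.7012
1 + 44.7012 = 45.7012
1 / 45.7012 = 0.0219

0.0219


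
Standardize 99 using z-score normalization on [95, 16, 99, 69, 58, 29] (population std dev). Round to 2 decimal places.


Mean = (95 + 16 + 99 + 69 + 58 + 29) / 6 = 61.0
Variance = sum((x_i - mean)^2) / n = 953.6667
Std = sqrt(953.6667) = 30.8815
Z = (x - mean) / std
= (99 - 61.0) / 30.8815
= 38.0 / 30.8815
= 1.23

1.23


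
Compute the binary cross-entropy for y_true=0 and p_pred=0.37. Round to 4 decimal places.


For y=0: Loss = -log(1-p)
= -log(1 - 0.37)
= -log(0.63)
= -(-0.462)
= 0.4620

0.4620


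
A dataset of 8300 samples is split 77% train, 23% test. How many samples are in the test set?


Train samples = 8300 * 77% = 6391
Test samples = 8300 - 6391
= 1909

1909


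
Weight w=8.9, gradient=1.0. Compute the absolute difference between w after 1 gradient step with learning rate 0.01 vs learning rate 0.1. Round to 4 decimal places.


With lr=0.01: w_new = 8.9 - 0.01 * 1.0 = 8.89
With lr=0.1: w_new = 8.9 - 0.1 * 1.0 = 8.8
Absolute difference = |8.89 - 8.8|
= 0.0900

0.0900


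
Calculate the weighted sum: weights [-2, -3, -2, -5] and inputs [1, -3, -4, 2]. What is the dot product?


Element-wise products:
-2 * 1 = -2
-3 * -3 = 9
-2 * -4 = 8
-5 * 2 = -10
Sum = -2 + 9 + 8 + -10
= 5

5


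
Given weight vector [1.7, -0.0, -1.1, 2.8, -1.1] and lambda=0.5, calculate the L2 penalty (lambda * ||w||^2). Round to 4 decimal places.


Squaring each weight:
1.7^2 = 2.89
(-0.0)^2 = 0.0
(-1.1)^2 = 1.21
2.8^2 = 7.84
(-1.1)^2 = 1.21
Sum of squares = 13.15
Penalty = 0.5 * 13.15 = 6.5750

6.5750


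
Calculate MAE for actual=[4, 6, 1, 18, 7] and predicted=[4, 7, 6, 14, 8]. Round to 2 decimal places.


Absolute errors: [0, 1, 5, 4, 1]
Sum of absolute errors = 11
MAE = 11 / 5 = 2.20

2.20


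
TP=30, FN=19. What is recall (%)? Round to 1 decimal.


Recall = TP / (TP + FN) * 100
= 30 / (30 + 19)
= 30 / 49
= 0.6122
= 61.2%

61.2


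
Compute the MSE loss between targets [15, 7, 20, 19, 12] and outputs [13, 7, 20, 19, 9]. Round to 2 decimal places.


Differences: [2, 0, 0, 0, 3]
Squared errors: [4, 0, 0, 0, 9]
Sum of squared errors = 13
MSE = 13 / 5 = 2.60

2.60


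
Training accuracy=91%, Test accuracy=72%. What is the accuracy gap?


Gap = train_accuracy - test_accuracy
= 91 - 72
= 19%
This gap suggests the model is overfitting.

19


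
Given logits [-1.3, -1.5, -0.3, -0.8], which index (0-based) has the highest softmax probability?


Softmax is a monotonic transformation, so it preserves the argmax.
We need to find the index of the maximum logit.
Index 0: -1.3
Index 1: -1.5
Index 2: -0.3
Index 3: -0.8
Maximum logit = -0.3 at index 2

2


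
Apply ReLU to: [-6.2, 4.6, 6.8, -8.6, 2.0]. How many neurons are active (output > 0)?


ReLU(x) = max(0, x) for each element:
ReLU(-6.2) = 0
ReLU(4.6) = 4.6
ReLU(6.8) = 6.8
ReLU(-8.6) = 0
ReLU(2.0) = 2.0
Active neurons (>0): 3

3


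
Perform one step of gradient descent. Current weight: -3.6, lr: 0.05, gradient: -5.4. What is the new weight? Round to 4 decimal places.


w_new = w_old - lr * gradient
= -3.6 - 0.05 * -5.4
= -3.6 - (-0.27)
= -3.3300

-3.3300


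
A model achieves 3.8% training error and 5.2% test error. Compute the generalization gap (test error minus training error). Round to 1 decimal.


Generalization gap = test_error - train_error
= 5.2 - 3.8
= 1.4%
A small gap suggests good generalization.

1.4


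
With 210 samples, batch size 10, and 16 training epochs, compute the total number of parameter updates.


Iterations per epoch = 210 / 10 = 21
Total updates = iterations_per_epoch * epochs
= 21 * 16
= 336

336


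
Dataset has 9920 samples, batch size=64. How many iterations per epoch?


Iterations per epoch = dataset_size / batch_size
= 9920 / 64
= 155

155


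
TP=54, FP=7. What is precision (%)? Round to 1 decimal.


Precision = TP / (TP + FP) * 100
= 54 / (54 + 7)
= 54 / 61
= 0.8852
= 88.5%

88.5


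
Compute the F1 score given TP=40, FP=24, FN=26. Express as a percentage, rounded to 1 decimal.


Precision = TP / (TP + FP) = 40 / 64 = 0.625
Recall = TP / (TP + FN) = 40 / 66 = 0.6061
F1 = 2 * P * R / (P + R)
= 2 * 0.625 * 0.6061 / (0.625 + 0.6061)
= 0.7576 / 1.2311
= 0.6154
As percentage: 61.5%

61.5


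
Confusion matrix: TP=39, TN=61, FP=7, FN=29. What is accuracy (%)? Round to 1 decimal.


Accuracy = (TP + TN) / (TP + TN + FP + FN) * 100
= (39 + 61) / (39 + 61 + 7 + 29)
= 100 / 136
= 0.7353
= 73.5%

73.5


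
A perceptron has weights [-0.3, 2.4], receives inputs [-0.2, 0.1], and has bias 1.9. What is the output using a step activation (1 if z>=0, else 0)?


z = w . x + b
= -0.3*-0.2 + 2.4*0.1 + 1.9
= 0.06 + 0.24 + 1.9
= 0.3 + 1.9
= 2.2
Since z = 2.2 >= 0, output = 1

1


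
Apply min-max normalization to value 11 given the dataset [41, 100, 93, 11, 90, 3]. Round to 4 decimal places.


Min = 3, Max = 100
Range = 100 - 3 = 97
Scaled = (x - min) / (max - min)
= (11 - 3) / 97
= 8 / 97
= 0.0825

0.0825


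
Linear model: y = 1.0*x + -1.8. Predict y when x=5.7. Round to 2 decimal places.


y = 1.0 * 5.7 + (-1.8)
= 5.7 + (-1.8)
= 3.90

3.90


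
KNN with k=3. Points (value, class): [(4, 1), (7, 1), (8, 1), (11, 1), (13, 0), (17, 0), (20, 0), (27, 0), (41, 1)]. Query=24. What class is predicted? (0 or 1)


Distances from query 24:
Point 27 (class 0): distance = 3
Point 20 (class 0): distance = 4
Point 17 (class 0): distance = 7
K=3 nearest neighbors: classes = [0, 0, 0]
Votes for class 1: 0 / 3
Majority vote => class 0

0


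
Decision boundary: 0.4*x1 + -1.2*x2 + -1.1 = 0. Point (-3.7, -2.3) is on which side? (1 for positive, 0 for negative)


Compute 0.4 * -3.7 + -1.2 * -2.3 + -1.1
= -1.48 + 2.76 + -1.1
= 0.18
Since 0.18 >= 0, the point is on the positive side.

1


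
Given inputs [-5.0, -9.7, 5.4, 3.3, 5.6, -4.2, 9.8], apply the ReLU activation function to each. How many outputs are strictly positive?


ReLU(x) = max(0, x) for each element:
ReLU(-5.0) = 0
ReLU(-9.7) = 0
ReLU(5.4) = 5.4
ReLU(3.3) = 3.3
ReLU(5.6) = 5.6
ReLU(-4.2) = 0
ReLU(9.8) = 9.8
Active neurons (>0): 4

4


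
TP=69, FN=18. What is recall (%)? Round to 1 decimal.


Recall = TP / (TP + FN) * 100
= 69 / (69 + 18)
= 69 / 87
= 0.7931
= 79.3%

79.3


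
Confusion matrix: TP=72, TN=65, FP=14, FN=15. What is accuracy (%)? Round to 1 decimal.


Accuracy = (TP + TN) / (TP + TN + FP + FN) * 100
= (72 + 65) / (72 + 65 + 14 + 15)
= 137 / 166
= 0.8253
= 82.5%

82.5


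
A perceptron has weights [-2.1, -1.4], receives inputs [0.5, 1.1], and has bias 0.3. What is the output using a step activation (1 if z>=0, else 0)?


z = w . x + b
= -2.1*0.5 + -1.4*1.1 + 0.3
= -1.05 + -1.54 + 0.3
= -2.59 + 0.3
= -2.29
Since z = -2.29 < 0, output = 0

0


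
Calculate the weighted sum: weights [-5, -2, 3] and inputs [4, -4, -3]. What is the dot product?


Element-wise products:
-5 * 4 = -20
-2 * -4 = 8
3 * -3 = -9
Sum = -20 + 8 + -9
= -21

-21


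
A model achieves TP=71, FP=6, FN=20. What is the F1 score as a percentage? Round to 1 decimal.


Precision = TP / (TP + FP) = 71 / 77 = 0.9221
Recall = TP / (TP + FN) = 71 / 91 = 0.7802
F1 = 2 * P * R / (P + R)
= 2 * 0.9221 * 0.7802 / (0.9221 + 0.7802)
= 1.4388 / 1.7023
= 0.8452
As percentage: 84.5%

84.5


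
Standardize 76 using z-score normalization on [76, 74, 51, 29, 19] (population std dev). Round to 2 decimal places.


Mean = (76 + 74 + 51 + 29 + 19) / 5 = 49.8
Variance = sum((x_i - mean)^2) / n = 530.96
Std = sqrt(530.96) = 23.0426
Z = (x - mean) / std
= (76 - 49.8) / 23.0426
= 26.2 / 23.0426
= 1.14

1.14


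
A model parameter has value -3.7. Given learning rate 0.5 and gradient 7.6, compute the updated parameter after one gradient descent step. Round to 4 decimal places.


w_new = w_old - lr * gradient
= -3.7 - 0.5 * 7.6
= -3.7 - (3.8)
= -7.5000

-7.5000


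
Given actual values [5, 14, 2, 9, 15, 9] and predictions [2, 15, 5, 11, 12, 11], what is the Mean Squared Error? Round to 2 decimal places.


Differences: [3, -1, -3, -2, 3, -2]
Squared errors: [9, 1, 9, 4, 9, 4]
Sum of squared errors = 36
MSE = 36 / 6 = 6.00

6.00


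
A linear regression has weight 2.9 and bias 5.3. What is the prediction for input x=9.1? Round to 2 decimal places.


y = 2.9 * 9.1 + (5.3)
= 26.39 + (5.3)
= 31.69

31.69


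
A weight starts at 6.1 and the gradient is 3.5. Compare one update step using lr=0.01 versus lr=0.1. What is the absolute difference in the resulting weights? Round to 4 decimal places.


With lr=0.01: w_new = 6.1 - 0.01 * 3.5 = 6.065
With lr=0.1: w_new = 6.1 - 0.1 * 3.5 = 5.75
Absolute difference = |6.065 - 5.75|
= 0.3150

0.3150


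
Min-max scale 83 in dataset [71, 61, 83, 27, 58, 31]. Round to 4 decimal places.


Min = 27, Max = 83
Range = 83 - 27 = 56
Scaled = (x - min) / (max - min)
= (83 - 27) / 56
= 56 / 56
= 1.0000

1.0000


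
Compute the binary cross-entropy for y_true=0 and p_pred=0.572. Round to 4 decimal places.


For y=0: Loss = -log(1-p)
= -log(1 - 0.572)
= -log(0.428)
= -(-0.8486)
= 0.8486

0.8486


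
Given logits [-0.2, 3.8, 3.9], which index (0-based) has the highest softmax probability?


Softmax is a monotonic transformation, so it preserves the argmax.
We need to find the index of the maximum logit.
Index 0: -0.2
Index 1: 3.8
Index 2: 3.9
Maximum logit = 3.9 at index 2

2


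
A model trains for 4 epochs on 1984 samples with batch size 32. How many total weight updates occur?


Iterations per epoch = 1984 / 32 = 62
Total updates = iterations_per_epoch * epochs
= 62 * 4
= 248

248


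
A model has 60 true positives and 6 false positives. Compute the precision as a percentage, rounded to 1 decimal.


Precision = TP / (TP + FP) * 100
= 60 / (60 + 6)
= 60 / 66
= 0.9091
= 90.9%

90.9


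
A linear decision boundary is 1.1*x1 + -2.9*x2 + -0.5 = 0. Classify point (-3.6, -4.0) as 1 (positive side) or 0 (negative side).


Compute 1.1 * -3.6 + -2.9 * -4.0 + -0.5
= -3.96 + 11.6 + -0.5
= 7.14
Since 7.14 >= 0, the point is on the positive side.

1


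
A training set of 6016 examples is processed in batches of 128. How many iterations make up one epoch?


Iterations per epoch = dataset_size / batch_size
= 6016 / 128
= 47

47


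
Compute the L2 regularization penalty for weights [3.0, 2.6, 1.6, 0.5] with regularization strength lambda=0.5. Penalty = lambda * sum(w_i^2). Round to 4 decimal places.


Squaring each weight:
3.0^2 = 9.0
2.6^2 = 6.76
1.6^2 = 2.56
0.5^2 = 0.25
Sum of squares = 18.57
Penalty = 0.5 * 18.57 = 9.2850

9.2850


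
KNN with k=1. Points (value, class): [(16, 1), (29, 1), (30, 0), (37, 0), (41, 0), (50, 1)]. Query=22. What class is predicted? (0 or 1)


Distances from query 22:
Point 16 (class 1): distance = 6
K=1 nearest neighbors: classes = [1]
Votes for class 1: 1 / 1
Majority vote => class 1

1


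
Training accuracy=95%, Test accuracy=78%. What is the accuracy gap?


Gap = train_accuracy - test_accuracy
= 95 - 78
= 17%
This gap suggests the model is overfitting.

17


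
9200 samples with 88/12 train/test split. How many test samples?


Train samples = 9200 * 88% = 8096
Test samples = 9200 - 8096
= 1104

1104


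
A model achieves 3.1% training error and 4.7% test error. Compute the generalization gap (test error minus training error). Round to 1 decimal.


Generalization gap = test_error - train_error
= 4.7 - 3.1
= 1.6%
A small gap suggests good generalization.

1.6


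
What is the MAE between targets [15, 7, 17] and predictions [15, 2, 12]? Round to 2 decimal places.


Absolute errors: [0, 5, 5]
Sum of absolute errors = 10
MAE = 10 / 3 = 3.33

3.33


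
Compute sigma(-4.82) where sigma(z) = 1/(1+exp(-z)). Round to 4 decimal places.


sigmoid(z) = 1 / (1 + exp(-z))
exp(-(-4.82)) = exp(4.82) = 123.9651
1 + 123.9651 = 124.9651
1 / 124.9651 = 0.0080

0.0080


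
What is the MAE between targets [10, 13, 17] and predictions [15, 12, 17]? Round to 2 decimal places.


Absolute errors: [5, 1, 0]
Sum of absolute errors = 6
MAE = 6 / 3 = 2.00

2.00


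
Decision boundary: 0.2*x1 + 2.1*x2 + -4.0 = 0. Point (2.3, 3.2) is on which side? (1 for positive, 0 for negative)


Compute 0.2 * 2.3 + 2.1 * 3.2 + -4.0
= 0.46 + 6.72 + -4.0
= 3.18
Since 3.18 >= 0, the point is on the positive side.

1


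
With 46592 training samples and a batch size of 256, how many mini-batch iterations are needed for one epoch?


Iterations per epoch = dataset_size / batch_size
= 46592 / 256
= 182

182


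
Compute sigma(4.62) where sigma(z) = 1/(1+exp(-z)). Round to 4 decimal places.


sigmoid(z) = 1 / (1 + exp(-z))
exp(-(4.62)) = exp(-4.62) = 0.0099
1 + 0.0099 = 1.0099
1 / 1.0099 = 0.9902

0.9902


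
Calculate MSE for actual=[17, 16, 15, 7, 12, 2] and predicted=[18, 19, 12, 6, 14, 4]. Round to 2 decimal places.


Differences: [-1, -3, 3, 1, -2, -2]
Squared errors: [1, 9, 9, 1, 4, 4]
Sum of squared errors = 28
MSE = 28 / 6 = 4.67

4.67


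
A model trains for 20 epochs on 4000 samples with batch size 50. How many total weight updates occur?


Iterations per epoch = 4000 / 50 = 80
Total updates = iterations_per_epoch * epochs
= 80 * 20
= 1600

1600


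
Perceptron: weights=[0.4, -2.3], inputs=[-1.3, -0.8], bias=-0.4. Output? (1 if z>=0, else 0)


z = w . x + b
= 0.4*-1.3 + -2.3*-0.8 + -0.4
= -0.52 + 1.84 + -0.4
= 1.32 + -0.4
= 0.92
Since z = 0.92 >= 0, output = 1

1


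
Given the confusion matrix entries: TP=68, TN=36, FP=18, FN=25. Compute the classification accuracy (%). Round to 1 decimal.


Accuracy = (TP + TN) / (TP + TN + FP + FN) * 100
= (68 + 36) / (68 + 36 + 18 + 25)
= 104 / 147
= 0.7075
= 70.7%

70.7


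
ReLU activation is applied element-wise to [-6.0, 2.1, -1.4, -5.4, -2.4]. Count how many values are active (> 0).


ReLU(x) = max(0, x) for each element:
ReLU(-6.0) = 0
ReLU(2.1) = 2.1
ReLU(-1.4) = 0
ReLU(-5.4) = 0
ReLU(-2.4) = 0
Active neurons (>0): 1

1


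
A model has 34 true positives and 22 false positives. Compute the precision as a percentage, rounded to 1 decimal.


Precision = TP / (TP + FP) * 100
= 34 / (34 + 22)
= 34 / 56
= 0.6071
= 60.7%

60.7


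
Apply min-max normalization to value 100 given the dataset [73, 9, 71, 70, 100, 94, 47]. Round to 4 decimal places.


Min = 9, Max = 100
Range = 100 - 9 = 91
Scaled = (x - min) / (max - min)
= (100 - 9) / 91
= 91 / 91
= 1.0000

1.0000


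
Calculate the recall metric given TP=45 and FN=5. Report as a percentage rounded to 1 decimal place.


Recall = TP / (TP + FN) * 100
= 45 / (45 + 5)
= 45 / 50
= 0.9
= 90.0%

90.0


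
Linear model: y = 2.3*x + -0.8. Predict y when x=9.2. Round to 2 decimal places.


y = 2.3 * 9.2 + (-0.8)
= 21.16 + (-0.8)
= 20.36

20.36


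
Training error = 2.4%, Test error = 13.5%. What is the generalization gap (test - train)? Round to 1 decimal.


Generalization gap = test_error - train_error
= 13.5 - 2.4
= 11.1%
A large gap suggests overfitting.

11.1


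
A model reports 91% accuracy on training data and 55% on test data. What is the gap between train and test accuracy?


Gap = train_accuracy - test_accuracy
= 91 - 55
= 36%
This large gap strongly indicates overfitting.

36


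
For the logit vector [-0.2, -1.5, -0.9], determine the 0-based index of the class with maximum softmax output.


Softmax is a monotonic transformation, so it preserves the argmax.
We need to find the index of the maximum logit.
Index 0: -0.2
Index 1: -1.5
Index 2: -0.9
Maximum logit = -0.2 at index 0

0


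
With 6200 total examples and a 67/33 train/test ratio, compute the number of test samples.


Train samples = 6200 * 67% = 4154
Test samples = 6200 - 4154
= 2046

2046


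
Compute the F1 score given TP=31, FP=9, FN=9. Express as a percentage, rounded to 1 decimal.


Precision = TP / (TP + FP) = 31 / 40 = 0.775
Recall = TP / (TP + FN) = 31 / 40 = 0.775
F1 = 2 * P * R / (P + R)
= 2 * 0.775 * 0.775 / (0.775 + 0.775)
= 1.2013 / 1.55
= 0.775
As percentage: 77.5%

77.5


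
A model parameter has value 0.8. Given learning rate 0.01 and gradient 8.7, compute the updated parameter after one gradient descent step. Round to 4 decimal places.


w_new = w_old - lr * gradient
= 0.8 - 0.01 * 8.7
= 0.8 - (0.087)
= 0.7130

0.7130


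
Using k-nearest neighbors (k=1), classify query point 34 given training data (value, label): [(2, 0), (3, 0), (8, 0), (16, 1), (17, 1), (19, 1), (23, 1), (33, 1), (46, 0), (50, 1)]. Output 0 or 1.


Distances from query 34:
Point 33 (class 1): distance = 1
K=1 nearest neighbors: classes = [1]
Votes for class 1: 1 / 1
Majority vote => class 1

1


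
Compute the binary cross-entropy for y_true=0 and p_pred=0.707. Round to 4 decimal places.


For y=0: Loss = -log(1-p)
= -log(1 - 0.707)
= -log(0.293)
= -(-1.2276)
= 1.2276

1.2276


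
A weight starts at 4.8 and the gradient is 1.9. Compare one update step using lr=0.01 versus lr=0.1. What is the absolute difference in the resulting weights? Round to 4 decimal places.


With lr=0.01: w_new = 4.8 - 0.01 * 1.9 = 4.781
With lr=0.1: w_new = 4.8 - 0.1 * 1.9 = 4.61
Absolute difference = |4.781 - 4.61|
= 0.1710

0.1710


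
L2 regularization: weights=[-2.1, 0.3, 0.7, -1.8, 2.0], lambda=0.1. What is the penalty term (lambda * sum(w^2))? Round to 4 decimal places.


Squaring each weight:
(-2.1)^2 = 4.41
0.3^2 = 0.09
0.7^2 = 0.49
(-1.8)^2 = 3.24
2.0^2 = 4.0
Sum of squares = 12.23
Penalty = 0.1 * 12.23 = 1.2230

1.2230


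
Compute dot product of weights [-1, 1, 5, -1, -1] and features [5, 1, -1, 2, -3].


Element-wise products:
-1 * 5 = -5
1 * 1 = 1
5 * -1 = -5
-1 * 2 = -2
-1 * -3 = 3
Sum = -5 + 1 + -5 + -2 + 3
= -8

-8


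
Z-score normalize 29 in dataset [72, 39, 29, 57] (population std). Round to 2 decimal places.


Mean = (72 + 39 + 29 + 57) / 4 = 49.25
Variance = sum((x_i - mean)^2) / n = 273.1875
Std = sqrt(273.1875) = 16.5284
Z = (x - mean) / std
= (29 - 49.25) / 16.5284
= -20.25 / 16.5284
= -1.23

-1.23


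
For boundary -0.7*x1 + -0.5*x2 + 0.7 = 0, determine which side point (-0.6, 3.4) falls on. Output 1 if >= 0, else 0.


Compute -0.7 * -0.6 + -0.5 * 3.4 + 0.7
= 0.42 + -1.7 + 0.7
= -0.58
Since -0.58 < 0, the point is on the negative side.

0
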